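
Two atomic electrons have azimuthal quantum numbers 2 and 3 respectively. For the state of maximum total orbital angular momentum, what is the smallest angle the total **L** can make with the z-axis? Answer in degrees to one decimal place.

θ_min ≈ 24.1°

L runs from |2 − 3| = 1 to 2 + 3 = 5.
So L can be 1, 2, 3, 4, 5.
The maximum is L = 5, with |L_tot| = ℏ√(5·6) = √30 ℏ.
The minimum angle with z is arccos(5/√30) ≈ 24.1°.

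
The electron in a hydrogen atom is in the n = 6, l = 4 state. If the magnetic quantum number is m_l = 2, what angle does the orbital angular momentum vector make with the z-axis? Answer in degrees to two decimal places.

|L| = √(l(l+1)) ℏ = 2√5 ℏ.
L_z = m_l ℏ = 2ℏ.
cos θ = L_z/|L| = 2/√20, so θ ≈ 63.43°.

θ ≈ 63.43°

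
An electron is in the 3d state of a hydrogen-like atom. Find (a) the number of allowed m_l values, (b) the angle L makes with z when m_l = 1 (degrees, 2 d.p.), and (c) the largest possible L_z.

5 values; θ(m_l=1) ≈ 65.91°; L_z,max = 2ℏ

3d means n = 3, l = 2.
There are 2l+1 = 5 values of m_l.
For m_l = 1: cos θ = 1/√6, θ ≈ 65.91°.
L_z,max = lℏ = 2ℏ.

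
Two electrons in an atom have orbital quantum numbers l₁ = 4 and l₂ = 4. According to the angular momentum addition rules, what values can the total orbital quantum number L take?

L = 0, 1, 2, 3, 4, 5, 6, 7, 8

By the triangle rule, |l₁ − l₂| ≤ L ≤ l₁ + l₂.
L ∈ {0, 1, 2, 3, 4, 5, 6, 7, 8}.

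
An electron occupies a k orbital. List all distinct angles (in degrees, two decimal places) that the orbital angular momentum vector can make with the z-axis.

θ ∈ {20.70°, 36.70°, 48.08°, 57.69°, 66.37°, 74.50°, 82.32°, 90.00°, 97.68°, 105.50°, 113.63°, 122.31°, 131.92°, 143.30°, 159.30°}

The letter k corresponds to l = 7.
|L| = √(l(l+1)) ℏ = 2√14 ℏ.
cos θ = m_l/√56 for each m_l ∈ {-7, -6, -5, -4, -3, -2, -1, 0, 1, 2, 3, 4, 5, 6, 7}.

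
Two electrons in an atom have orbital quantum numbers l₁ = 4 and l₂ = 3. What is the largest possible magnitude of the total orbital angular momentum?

By the triangle rule, |l₁ − l₂| ≤ L ≤ l₁ + l₂.
L ∈ {1, 2, 3, 4, 5, 6, 7}.
The largest magnitude corresponds to L = 7: |L_tot| = ℏ√(7·8) = 2√14 ℏ.

|L_tot|_max = 2√14 ℏ ≈ 7.483ℏ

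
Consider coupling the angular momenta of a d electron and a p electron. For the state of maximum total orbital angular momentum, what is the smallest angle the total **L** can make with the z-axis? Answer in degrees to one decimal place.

θ_min ≈ 30.0°

Angular momentum addition gives L = |l₁ − l₂|, …, l₁ + l₂.
L ∈ {1, 2, 3}.
The maximum is L = 3, with |L_tot| = ℏ√(3·4) = 2√3 ℏ.
The minimum angle with z is arccos(3/√12) ≈ 30.0°.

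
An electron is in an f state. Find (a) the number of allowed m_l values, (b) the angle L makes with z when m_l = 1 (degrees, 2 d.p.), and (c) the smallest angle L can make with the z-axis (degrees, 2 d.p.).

For an f orbital, l = 3.
There are 2l+1 = 7 values of m_l.
For m_l = 1: cos θ = 1/√12, θ ≈ 73.22°.
cos θ_min = 3/√12, so θ_min ≈ 30.00°.

7 values; θ(m_l=1) ≈ 73.22°; θ_min ≈ 30.00°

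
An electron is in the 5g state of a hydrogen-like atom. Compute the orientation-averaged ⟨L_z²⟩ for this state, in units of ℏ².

The 5g subshell has l = 4.
The allowed m_l values are -4, -3, -2, -1, 0, 1, 2, 3, 4.
⟨L_z²⟩ = ℏ²·(Σ m_l²)/(2l+1) = ℏ²·60/9 = 6.667ℏ².

⟨L_z²⟩ = 6.667 ℏ²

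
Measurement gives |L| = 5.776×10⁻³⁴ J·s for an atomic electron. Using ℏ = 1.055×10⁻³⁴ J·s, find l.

l = 5

Dividing by ℏ: |L|/ℏ ≈ 5.475.
Set l(l+1) = 29.97; the integer solution is l = 5.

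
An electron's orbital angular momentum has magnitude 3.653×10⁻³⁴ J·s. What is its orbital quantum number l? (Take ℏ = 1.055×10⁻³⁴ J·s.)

In units of ℏ, |L| ≈ 3.463.
(|L|/ℏ)² = l(l+1) ≈ 11.99 ⇒ l = 3.

l = 3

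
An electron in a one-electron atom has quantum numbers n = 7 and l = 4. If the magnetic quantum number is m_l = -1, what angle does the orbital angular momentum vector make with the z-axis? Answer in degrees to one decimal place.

|L|² = l(l+1)ℏ² = 20ℏ², so |L| = 2√5 ℏ.
L_z = m_l ℏ = −1ℏ.
cos θ = L_z/|L| = -1/√20, so θ ≈ 102.9°.

θ ≈ 102.9°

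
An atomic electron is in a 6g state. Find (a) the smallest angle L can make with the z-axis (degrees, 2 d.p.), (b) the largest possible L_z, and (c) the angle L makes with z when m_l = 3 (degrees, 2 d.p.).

θ_min ≈ 26.57°; L_z,max = 4ℏ; θ(m_l=3) ≈ 47.87°

For 6g, l = 4.
cos θ_min = 4/√20, so θ_min ≈ 26.57°.
L_z,max = lℏ = 4ℏ.
For m_l = 3: cos θ = 3/√20, θ ≈ 47.87°.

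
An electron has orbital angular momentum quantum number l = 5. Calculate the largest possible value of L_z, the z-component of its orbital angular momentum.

L_z = m_l ℏ with m_l ∈ {−5, …, 5}; the maximum is m_l = 5.

L_z,max = 5ℏ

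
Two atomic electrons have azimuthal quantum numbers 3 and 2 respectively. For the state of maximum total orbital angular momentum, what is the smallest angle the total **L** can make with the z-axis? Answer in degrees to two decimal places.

θ_min ≈ 24.09°

Angular momentum addition gives L = |l₁ − l₂|, …, l₁ + l₂.
So L can be 1, 2, 3, 4, 5.
The maximum is L = 5, with |L_tot| = ℏ√(5·6) = √30 ℏ.
The minimum angle with z is arccos(5/√30) ≈ 24.09°.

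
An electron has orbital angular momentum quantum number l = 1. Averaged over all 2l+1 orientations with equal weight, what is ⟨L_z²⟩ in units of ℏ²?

⟨L_z²⟩ = 0.6667 ℏ²

m_l ∈ {-1, 0, 1}.
Average of L_z² over 3 states: 2/3 ℏ² = 0.6667 ℏ².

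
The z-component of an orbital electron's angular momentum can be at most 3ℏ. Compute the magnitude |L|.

The maximum L_z equals lℏ, giving l = 3.
|L| = √(l(l+1)) ℏ = 2√3 ℏ.

|L| = 2√3 ℏ ≈ 3.464ℏ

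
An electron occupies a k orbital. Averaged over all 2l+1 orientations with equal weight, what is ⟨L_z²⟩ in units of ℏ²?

For a k orbital, l = 7.
The allowed m_l values are -7, -6, -5, -4, -3, -2, -1, 0, 1, 2, 3, 4, 5, 6, 7.
Average of L_z² over 15 states: 280/15 ℏ² = 18.67 ℏ².

⟨L_z²⟩ = 18.67 ℏ²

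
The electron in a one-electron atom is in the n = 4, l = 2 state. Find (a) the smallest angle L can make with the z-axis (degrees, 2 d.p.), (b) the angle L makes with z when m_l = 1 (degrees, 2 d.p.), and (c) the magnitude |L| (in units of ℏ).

cos θ_min = 2/√6, so θ_min ≈ 35.26°.
For m_l = 1: cos θ = 1/√6, θ ≈ 65.91°.
|L| = ℏ√(2·3) = √6 ℏ ≈ 2.449ℏ.

θ_min ≈ 35.26°; θ(m_l=1) ≈ 65.91°; |L| = √6 ℏ ≈ 2.449ℏ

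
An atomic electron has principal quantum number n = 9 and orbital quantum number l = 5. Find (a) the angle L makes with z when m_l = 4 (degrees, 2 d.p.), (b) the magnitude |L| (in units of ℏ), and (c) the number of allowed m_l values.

For m_l = 4: cos θ = 4/√30, θ ≈ 43.09°.
|L| = ℏ√(5·6) = √30 ℏ ≈ 5.477ℏ.
There are 2l+1 = 11 values of m_l.

θ(m_l=4) ≈ 43.09°; |L| = √30 ℏ ≈ 5.477ℏ; 11 values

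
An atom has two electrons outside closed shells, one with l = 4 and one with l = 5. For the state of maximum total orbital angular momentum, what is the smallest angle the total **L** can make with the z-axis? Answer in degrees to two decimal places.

L runs from |4 − 5| = 1 to 4 + 5 = 9.
Allowed values: L = 1, 2, 3, 4, 5, 6, 7, 8, 9.
The maximum is L = 9, with |L_tot| = ℏ√(9·10) = 3√10 ℏ.
The minimum angle with z is arccos(9/√90) ≈ 18.43°.

θ_min ≈ 18.43°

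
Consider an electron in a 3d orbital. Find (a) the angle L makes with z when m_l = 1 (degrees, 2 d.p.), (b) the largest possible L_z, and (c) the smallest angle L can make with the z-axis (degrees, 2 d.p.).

θ(m_l=1) ≈ 65.91°; L_z,max = 2ℏ; θ_min ≈ 35.26°

The 3d subshell has l = 2.
For m_l = 1: cos θ = 1/√6, θ ≈ 65.91°.
L_z,max = lℏ = 2ℏ.
cos θ_min = 2/√6, so θ_min ≈ 35.26°.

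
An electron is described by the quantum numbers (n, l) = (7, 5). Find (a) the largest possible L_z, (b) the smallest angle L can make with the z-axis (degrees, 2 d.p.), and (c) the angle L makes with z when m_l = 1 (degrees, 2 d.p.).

L_z,max = 5ℏ; θ_min ≈ 24.09°; θ(m_l=1) ≈ 79.48°

L_z,max = lℏ = 5ℏ.
cos θ_min = 5/√30, so θ_min ≈ 24.09°.
For m_l = 1: cos θ = 1/√30, θ ≈ 79.48°.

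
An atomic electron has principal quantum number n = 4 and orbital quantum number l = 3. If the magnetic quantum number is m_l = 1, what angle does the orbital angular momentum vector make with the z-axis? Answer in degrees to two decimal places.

|L| = √(l(l+1)) ℏ = 2√3 ℏ.
L_z = m_l ℏ = 1ℏ.
cos θ = L_z/|L| = 1/√12, so θ ≈ 73.22°.

θ ≈ 73.22°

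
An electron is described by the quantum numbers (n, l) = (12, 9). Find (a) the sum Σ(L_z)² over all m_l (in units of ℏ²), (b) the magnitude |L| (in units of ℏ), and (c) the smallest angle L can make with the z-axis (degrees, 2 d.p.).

Σ(L_z)² = 570 ℏ²; |L| = 3√10 ℏ ≈ 9.487ℏ; θ_min ≈ 18.43°

Σ m_l² = 570, so Σ(L_z)² = 570 ℏ².
|L| = ℏ√(9·10) = 3√10 ℏ ≈ 9.487ℏ.
cos θ_min = 9/√90, so θ_min ≈ 18.43°.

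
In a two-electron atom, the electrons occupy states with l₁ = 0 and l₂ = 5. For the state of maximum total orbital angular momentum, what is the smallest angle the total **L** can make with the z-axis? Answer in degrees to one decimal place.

L runs from |0 − 5| = 5 to 0 + 5 = 5.
L ∈ {5}.
The maximum is L = 5, with |L_tot| = ℏ√(5·6) = √30 ℏ.
The minimum angle with z is arccos(5/√30) ≈ 24.1°.

θ_min ≈ 24.1°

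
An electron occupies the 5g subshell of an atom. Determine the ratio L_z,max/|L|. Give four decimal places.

For 5g, l = 4.
|L| = 2√5 ℏ ≈ 4.4721ℏ, while L_z,max = lℏ = 4ℏ.
L_z,max/|L| = 4/√20 = 0.8944.

L_z,max/|L| = 0.8944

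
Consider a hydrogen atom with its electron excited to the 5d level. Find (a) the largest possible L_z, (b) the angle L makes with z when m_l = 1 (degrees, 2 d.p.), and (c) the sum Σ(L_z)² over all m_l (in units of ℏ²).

L_z,max = 2ℏ; θ(m_l=1) ≈ 65.91°; Σ(L_z)² = 10 ℏ²

The 5d level has l = 2.
L_z,max = lℏ = 2ℏ.
For m_l = 1: cos θ = 1/√6, θ ≈ 65.91°.
Σ m_l² = 10, so Σ(L_z)² = 10 ℏ².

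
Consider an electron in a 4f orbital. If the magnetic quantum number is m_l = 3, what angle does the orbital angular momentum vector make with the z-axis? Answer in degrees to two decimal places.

θ ≈ 30.00°

The 4f subshell has l = 3.
|L| = ℏ√(l(l+1)) = 2√3 ℏ.
L_z = m_l ℏ = 3ℏ.
cos θ = L_z/|L| = 3/√12, so θ ≈ 30.00°.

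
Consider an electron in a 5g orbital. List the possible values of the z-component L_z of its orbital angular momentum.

L_z ∈ {−4ℏ, −3ℏ, −2ℏ, −ℏ, 0, ℏ, 2ℏ, 3ℏ, 4ℏ}

5g means n = 5, l = 4.
L_z = m_l ℏ with m_l ranging from −l to +l in integer steps.
For l = 4: m_l ∈ {-4, -3, -2, -1, 0, 1, 2, 3, 4}.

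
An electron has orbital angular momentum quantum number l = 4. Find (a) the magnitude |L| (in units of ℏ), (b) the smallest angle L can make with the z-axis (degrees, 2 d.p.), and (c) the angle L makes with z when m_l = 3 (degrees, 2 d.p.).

|L| = ℏ√(4·5) = 2√5 ℏ ≈ 4.472ℏ.
cos θ_min = 4/√20, so θ_min ≈ 26.57°.
For m_l = 3: cos θ = 3/√20, θ ≈ 47.87°.

|L| = 2√5 ℏ ≈ 4.472ℏ; θ_min ≈ 26.57°; θ(m_l=3) ≈ 47.87°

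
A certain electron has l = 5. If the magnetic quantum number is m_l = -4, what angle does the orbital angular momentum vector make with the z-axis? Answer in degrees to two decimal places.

θ ≈ 136.91°

|L| = ℏ√(l(l+1)) = √30 ℏ.
L_z = m_l ℏ = −4ℏ.
cos θ = L_z/|L| = -4/√30, so θ ≈ 136.91°.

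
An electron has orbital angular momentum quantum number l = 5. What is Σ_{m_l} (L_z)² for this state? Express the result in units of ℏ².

m_l ∈ {-5, -4, -3, -2, -1, 0, 1, 2, 3, 4, 5}.
Summing m² from −5 to 5: Σ m_l² = 110.

Σ(L_z)² = 110 ℏ²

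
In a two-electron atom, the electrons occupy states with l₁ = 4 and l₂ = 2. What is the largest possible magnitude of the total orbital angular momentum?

The total orbital quantum number L ranges from |l₁ − l₂| to l₁ + l₂ in integer steps.
Allowed values: L = 2, 3, 4, 5, 6.
The largest magnitude corresponds to L = 6: |L_tot| = ℏ√(6·7) = √42 ℏ.

|L_tot|_max = √42 ℏ ≈ 6.481ℏ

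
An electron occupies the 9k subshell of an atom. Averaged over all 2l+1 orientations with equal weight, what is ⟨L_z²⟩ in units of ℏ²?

⟨L_z²⟩ = 18.67 ℏ²

The 9k subshell has l = 7.
m_l ∈ {-7, -6, -5, -4, -3, -2, -1, 0, 1, 2, 3, 4, 5, 6, 7}.
⟨L_z²⟩ = ℏ²·(Σ m_l²)/(2l+1) = ℏ²·280/15 = 18.67ℏ².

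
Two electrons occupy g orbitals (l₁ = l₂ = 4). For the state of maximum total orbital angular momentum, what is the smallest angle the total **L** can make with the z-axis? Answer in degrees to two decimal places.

θ_min ≈ 19.47°

L runs from |4 − 4| = 0 to 4 + 4 = 8.
So L can be 0, 1, 2, 3, 4, 5, 6, 7, 8.
The maximum is L = 8, with |L_tot| = ℏ√(8·9) = 6√2 ℏ.
The minimum angle with z is arccos(8/√72) ≈ 19.47°.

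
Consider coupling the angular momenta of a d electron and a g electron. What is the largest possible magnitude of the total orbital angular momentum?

Angular momentum addition gives L = |l₁ − l₂|, …, l₁ + l₂.
L ∈ {2, 3, 4, 5, 6}.
The largest magnitude corresponds to L = 6: |L_tot| = ℏ√(6·7) = √42 ℏ.

|L_tot|_max = √42 ℏ ≈ 6.481ℏ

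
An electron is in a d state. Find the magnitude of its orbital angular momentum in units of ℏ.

|L| = √6 ℏ ≈ 2.449ℏ

A d state has l = 2.
|L| = ℏ√(l(l+1)) = ℏ√(2·3) = √6 ℏ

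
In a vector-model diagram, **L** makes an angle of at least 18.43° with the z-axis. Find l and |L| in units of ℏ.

cos θ_min = l/√(l(l+1)) = √(l/(l+1)), so l/(l+1) = cos²(18.43°) = 0.9001.
Thus l = 0.9001/(1 − 0.9001) ≈ 9.
Then |L| = ℏ√(9·10) = 3√10 ℏ.

l = 9, |L| = 3√10 ℏ ≈ 9.487ℏ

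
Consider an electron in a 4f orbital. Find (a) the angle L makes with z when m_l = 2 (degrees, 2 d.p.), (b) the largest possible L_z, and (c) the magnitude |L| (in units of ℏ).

θ(m_l=2) ≈ 54.74°; L_z,max = 3ℏ; |L| = 2√3 ℏ ≈ 3.464ℏ

For 4f, l = 3.
For m_l = 2: cos θ = 2/√12, θ ≈ 54.74°.
L_z,max = lℏ = 3ℏ.
|L| = ℏ√(3·4) = 2√3 ℏ ≈ 3.464ℏ.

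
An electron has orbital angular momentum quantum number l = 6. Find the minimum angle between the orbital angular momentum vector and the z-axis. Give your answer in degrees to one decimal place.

|L|² = l(l+1)ℏ² = 42ℏ², so |L| = √42 ℏ.
The smallest angle corresponds to the largest L_z, i.e. m_l = l = 6, giving L_z = 6ℏ.
cos θ_min = 6/√42, so θ_min ≈ 22.2°.

θ_min ≈ 22.2°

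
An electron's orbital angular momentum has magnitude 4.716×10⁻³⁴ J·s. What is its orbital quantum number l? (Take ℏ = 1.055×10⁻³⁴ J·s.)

l = 4

|L|/ℏ = (4.716×10⁻³⁴)/(1.055×10⁻³⁴) ≈ 4.470.
(|L|/ℏ)² = l(l+1) ≈ 19.98 ⇒ l = 4.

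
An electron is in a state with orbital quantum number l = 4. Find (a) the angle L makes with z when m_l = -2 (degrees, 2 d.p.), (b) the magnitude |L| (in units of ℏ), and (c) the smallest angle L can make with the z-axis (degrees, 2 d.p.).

θ(m_l=-2) ≈ 116.57°; |L| = 2√5 ℏ ≈ 4.472ℏ; θ_min ≈ 26.57°

For m_l = -2: cos θ = -2/√20, θ ≈ 116.57°.
|L| = ℏ√(4·5) = 2√5 ℏ ≈ 4.472ℏ.
cos θ_min = 4/√20, so θ_min ≈ 26.57°.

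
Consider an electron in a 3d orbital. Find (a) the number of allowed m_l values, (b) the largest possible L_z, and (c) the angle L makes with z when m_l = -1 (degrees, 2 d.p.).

For 3d, l = 2.
There are 2l+1 = 5 values of m_l.
L_z,max = lℏ = 2ℏ.
For m_l = -1: cos θ = -1/√6, θ ≈ 114.09°.

5 values; L_z,max = 2ℏ; θ(m_l=-1) ≈ 114.09°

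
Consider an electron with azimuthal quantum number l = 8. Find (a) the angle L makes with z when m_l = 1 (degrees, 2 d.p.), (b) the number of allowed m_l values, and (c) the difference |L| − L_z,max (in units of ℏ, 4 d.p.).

For m_l = 1: cos θ = 1/√72, θ ≈ 83.23°.
There are 2l+1 = 17 values of m_l.
|L| − L_z,max = (6√2 − 8)ℏ ≈ 0.4853ℏ.

θ(m_l=1) ≈ 83.23°; 17 values; |L|−L_z,max ≈ 0.4853ℏ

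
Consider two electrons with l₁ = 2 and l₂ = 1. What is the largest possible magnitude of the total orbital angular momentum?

|L_tot|_max = 2√3 ℏ ≈ 3.464ℏ

The total orbital quantum number L ranges from |l₁ − l₂| to l₁ + l₂ in integer steps.
L ∈ {1, 2, 3}.
The largest magnitude corresponds to L = 3: |L_tot| = ℏ√(3·4) = 2√3 ℏ.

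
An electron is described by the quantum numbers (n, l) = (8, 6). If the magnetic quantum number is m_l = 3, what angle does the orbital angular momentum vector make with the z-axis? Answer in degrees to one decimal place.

|L| = √(l(l+1)) ℏ = √42 ℏ.
L_z = m_l ℏ = 3ℏ.
cos θ = L_z/|L| = 3/√42, so θ ≈ 62.4°.

θ ≈ 62.4°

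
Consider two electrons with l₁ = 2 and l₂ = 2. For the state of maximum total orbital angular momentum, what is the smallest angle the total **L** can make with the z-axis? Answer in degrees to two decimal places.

θ_min ≈ 26.57°

The total orbital quantum number L ranges from |l₁ − l₂| to l₁ + l₂ in integer steps.
So L can be 0, 1, 2, 3, 4.
The maximum is L = 4, with |L_tot| = ℏ√(4·5) = 2√5 ℏ.
The minimum angle with z is arccos(4/√20) ≈ 26.57°.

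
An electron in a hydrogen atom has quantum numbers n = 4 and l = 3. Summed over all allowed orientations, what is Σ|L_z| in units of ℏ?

Σ|L_z| = 12 ℏ

The allowed m_l values are -3, -2, -1, 0, 1, 2, 3.
Σ|m_l| = l(l+1) = 12.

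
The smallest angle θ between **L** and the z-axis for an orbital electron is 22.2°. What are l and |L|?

cos²θ_min = l/(l+1) = 0.8572.
Thus l = 0.8572/(1 − 0.8572) ≈ 6.
Then |L| = ℏ√(6·7) = √42 ℏ.

l = 6, |L| = √42 ℏ ≈ 6.481ℏ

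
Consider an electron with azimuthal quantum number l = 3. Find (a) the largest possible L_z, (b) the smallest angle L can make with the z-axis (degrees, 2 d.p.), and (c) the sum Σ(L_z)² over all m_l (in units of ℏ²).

L_z,max = 3ℏ; θ_min ≈ 30.00°; Σ(L_z)² = 28 ℏ²

L_z,max = lℏ = 3ℏ.
cos θ_min = 3/√12, so θ_min ≈ 30.00°.
Σ m_l² = 28, so Σ(L_z)² = 28 ℏ².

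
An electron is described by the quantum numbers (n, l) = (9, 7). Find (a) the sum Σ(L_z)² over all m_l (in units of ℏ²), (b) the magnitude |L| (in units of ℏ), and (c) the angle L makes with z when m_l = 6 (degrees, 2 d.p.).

Σ(L_z)² = 280 ℏ²; |L| = 2√14 ℏ ≈ 7.483ℏ; θ(m_l=6) ≈ 36.70°

Σ m_l² = 280, so Σ(L_z)² = 280 ℏ².
|L| = ℏ√(7·8) = 2√14 ℏ ≈ 7.483ℏ.
For m_l = 6: cos θ = 6/√56, θ ≈ 36.70°.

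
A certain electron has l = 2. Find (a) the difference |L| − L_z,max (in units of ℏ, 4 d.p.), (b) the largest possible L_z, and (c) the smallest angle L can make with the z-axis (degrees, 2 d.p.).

|L| − L_z,max = (√6 − 2)ℏ ≈ 0.4495ℏ.
L_z,max = lℏ = 2ℏ.
cos θ_min = 2/√6, so θ_min ≈ 35.26°.

|L|−L_z,max ≈ 0.4495ℏ; L_z,max = 2ℏ; θ_min ≈ 35.26°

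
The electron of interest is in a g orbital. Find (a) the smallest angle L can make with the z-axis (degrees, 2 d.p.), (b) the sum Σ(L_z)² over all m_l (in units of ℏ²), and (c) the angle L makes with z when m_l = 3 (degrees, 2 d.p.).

θ_min ≈ 26.57°; Σ(L_z)² = 60 ℏ²; θ(m_l=3) ≈ 47.87°

A g state has l = 4.
cos θ_min = 4/√20, so θ_min ≈ 26.57°.
Σ m_l² = 60, so Σ(L_z)² = 60 ℏ².
For m_l = 3: cos θ = 3/√20, θ ≈ 47.87°.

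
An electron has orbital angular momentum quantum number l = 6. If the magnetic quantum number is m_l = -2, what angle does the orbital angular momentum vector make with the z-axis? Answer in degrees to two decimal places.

|L| = √(l(l+1)) ℏ = √42 ℏ.
L_z = m_l ℏ = −2ℏ.
cos θ = L_z/|L| = -2/√42, so θ ≈ 107.98°.

θ ≈ 107.98°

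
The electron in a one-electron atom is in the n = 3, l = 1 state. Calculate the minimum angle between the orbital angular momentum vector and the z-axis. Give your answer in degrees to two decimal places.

θ_min ≈ 45.00°

|L| = ℏ√(l(l+1)) = √2 ℏ.
The smallest angle corresponds to the largest L_z, i.e. m_l = l = 1, giving L_z = 1ℏ.
cos θ_min = 1/√2, so θ_min ≈ 45.00°.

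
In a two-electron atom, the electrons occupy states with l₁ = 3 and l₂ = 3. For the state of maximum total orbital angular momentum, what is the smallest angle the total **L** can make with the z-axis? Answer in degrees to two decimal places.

L runs from |3 − 3| = 0 to 3 + 3 = 6.
Allowed values: L = 0, 1, 2, 3, 4, 5, 6.
The maximum is L = 6, with |L_tot| = ℏ√(6·7) = √42 ℏ.
The minimum angle with z is arccos(6/√42) ≈ 22.21°.

θ_min ≈ 22.21°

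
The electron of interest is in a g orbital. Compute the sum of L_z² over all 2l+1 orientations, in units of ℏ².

Σ(L_z)² = 60 ℏ²

For a g orbital, l = 4.
m_l runs from −4 to 4, i.e. {-4, -3, -2, -1, 0, 1, 2, 3, 4}.
Σ m_l² = 2·(1 + 4 + 9 + 16) = 60.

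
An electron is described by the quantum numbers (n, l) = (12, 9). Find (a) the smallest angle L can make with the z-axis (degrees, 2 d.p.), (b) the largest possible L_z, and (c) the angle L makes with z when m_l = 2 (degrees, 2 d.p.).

θ_min ≈ 18.43°; L_z,max = 9ℏ; θ(m_l=2) ≈ 77.83°

cos θ_min = 9/√90, so θ_min ≈ 18.43°.
L_z,max = lℏ = 9ℏ.
For m_l = 2: cos θ = 2/√90, θ ≈ 77.83°.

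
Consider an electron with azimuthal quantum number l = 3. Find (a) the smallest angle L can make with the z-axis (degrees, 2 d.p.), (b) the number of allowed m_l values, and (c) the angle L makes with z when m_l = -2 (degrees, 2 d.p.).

θ_min ≈ 30.00°; 7 values; θ(m_l=-2) ≈ 125.26°

cos θ_min = 3/√12, so θ_min ≈ 30.00°.
There are 2l+1 = 7 values of m_l.
For m_l = -2: cos θ = -2/√12, θ ≈ 125.26°.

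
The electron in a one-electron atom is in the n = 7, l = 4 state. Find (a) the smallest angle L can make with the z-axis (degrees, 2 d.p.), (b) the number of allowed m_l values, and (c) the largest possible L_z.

cos θ_min = 4/√20, so θ_min ≈ 26.57°.
There are 2l+1 = 9 values of m_l.
L_z,max = lℏ = 4ℏ.

θ_min ≈ 26.57°; 9 values; L_z,max = 4ℏ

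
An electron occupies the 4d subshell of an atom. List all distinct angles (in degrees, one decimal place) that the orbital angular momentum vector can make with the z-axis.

4d means n = 4, l = 2.
|L| = ℏ√(l(l+1)) = √6 ℏ.
cos θ = m_l/√6 for each m_l ∈ {-2, -1, 0, 1, 2}.

θ ∈ {35.3°, 65.9°, 90.0°, 114.1°, 144.7°}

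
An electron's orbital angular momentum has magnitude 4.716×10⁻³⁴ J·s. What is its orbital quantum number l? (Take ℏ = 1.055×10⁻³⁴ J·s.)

In units of ℏ, |L| ≈ 4.470.
Set l(l+1) = 19.98; the integer solution is l = 4.

l = 4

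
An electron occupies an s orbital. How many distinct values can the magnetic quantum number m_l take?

For an s orbital, l = 0.
The number of m_l values is 2l + 1 = 2·0 + 1 = 1.

1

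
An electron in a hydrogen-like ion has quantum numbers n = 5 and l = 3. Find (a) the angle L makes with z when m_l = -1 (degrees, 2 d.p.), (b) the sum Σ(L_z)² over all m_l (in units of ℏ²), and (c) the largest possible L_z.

θ(m_l=-1) ≈ 106.78°; Σ(L_z)² = 28 ℏ²; L_z,max = 3ℏ

For m_l = -1: cos θ = -1/√12, θ ≈ 106.78°.
Σ m_l² = 28, so Σ(L_z)² = 28 ℏ².
L_z,max = lℏ = 3ℏ.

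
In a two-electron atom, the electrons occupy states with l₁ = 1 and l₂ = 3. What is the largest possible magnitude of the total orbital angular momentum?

Angular momentum addition gives L = |l₁ − l₂|, …, l₁ + l₂.
L ∈ {2, 3, 4}.
The largest magnitude corresponds to L = 4: |L_tot| = ℏ√(4·5) = 2√5 ℏ.

|L_tot|_max = 2√5 ℏ ≈ 4.472ℏ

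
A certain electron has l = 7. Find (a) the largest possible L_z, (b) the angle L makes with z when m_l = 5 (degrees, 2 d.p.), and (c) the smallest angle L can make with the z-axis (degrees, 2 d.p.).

L_z,max = 7ℏ; θ(m_l=5) ≈ 48.08°; θ_min ≈ 20.70°

L_z,max = lℏ = 7ℏ.
For m_l = 5: cos θ = 5/√56, θ ≈ 48.08°.
cos θ_min = 7/√56, so θ_min ≈ 20.70°.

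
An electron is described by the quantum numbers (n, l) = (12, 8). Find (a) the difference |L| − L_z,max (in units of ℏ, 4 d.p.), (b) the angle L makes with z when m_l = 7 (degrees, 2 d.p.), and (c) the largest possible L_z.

|L|−L_z,max ≈ 0.4853ℏ; θ(m_l=7) ≈ 34.42°; L_z,max = 8ℏ

|L| − L_z,max = (6√2 − 8)ℏ ≈ 0.4853ℏ.
For m_l = 7: cos θ = 7/√72, θ ≈ 34.42°.
L_z,max = lℏ = 8ℏ.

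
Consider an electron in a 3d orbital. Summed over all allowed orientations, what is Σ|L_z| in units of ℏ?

The 3d subshell has l = 2.
m_l ∈ {-2, -1, 0, 1, 2}.
Σ|m_l| = l(l+1) = 6.

Σ|L_z| = 6 ℏ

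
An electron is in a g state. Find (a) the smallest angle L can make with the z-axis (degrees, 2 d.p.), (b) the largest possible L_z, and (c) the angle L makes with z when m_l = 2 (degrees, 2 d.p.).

θ_min ≈ 26.57°; L_z,max = 4ℏ; θ(m_l=2) ≈ 63.43°

A g state has l = 4.
cos θ_min = 4/√20, so θ_min ≈ 26.57°.
L_z,max = lℏ = 4ℏ.
For m_l = 2: cos θ = 2/√20, θ ≈ 63.43°.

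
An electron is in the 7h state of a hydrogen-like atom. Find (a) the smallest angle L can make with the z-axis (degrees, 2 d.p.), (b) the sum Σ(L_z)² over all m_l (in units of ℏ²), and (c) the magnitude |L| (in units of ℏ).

7h means n = 7, l = 5.
cos θ_min = 5/√30, so θ_min ≈ 24.09°.
Σ m_l² = 110, so Σ(L_z)² = 110 ℏ².
|L| = ℏ√(5·6) = √30 ℏ ≈ 5.477ℏ.

θ_min ≈ 24.09°; Σ(L_z)² = 110 ℏ²; |L| = √30 ℏ ≈ 5.477ℏ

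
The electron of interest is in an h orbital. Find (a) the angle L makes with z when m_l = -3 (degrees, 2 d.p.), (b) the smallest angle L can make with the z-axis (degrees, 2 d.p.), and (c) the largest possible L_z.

For an h orbital, l = 5.
For m_l = -3: cos θ = -3/√30, θ ≈ 123.21°.
cos θ_min = 5/√30, so θ_min ≈ 24.09°.
L_z,max = lℏ = 5ℏ.

θ(m_l=-3) ≈ 123.21°; θ_min ≈ 24.09°; L_z,max = 5ℏ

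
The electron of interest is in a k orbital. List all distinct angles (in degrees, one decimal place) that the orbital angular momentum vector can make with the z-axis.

θ ∈ {20.7°, 36.7°, 48.1°, 57.7°, 66.4°, 74.5°, 82.3°, 90.0°, 97.7°, 105.5°, 113.6°, 122.3°, 131.9°, 143.3°, 159.3°}

A k state has l = 7.
|L| = √(l(l+1)) ℏ = 2√14 ℏ.
cos θ = m_l/√56 for each m_l ∈ {-7, -6, -5, -4, -3, -2, -1, 0, 1, 2, 3, 4, 5, 6, 7}.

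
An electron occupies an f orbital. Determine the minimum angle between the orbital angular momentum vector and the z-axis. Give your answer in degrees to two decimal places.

θ_min ≈ 30.00°

For an f orbital, l = 3.
|L| = √(l(l+1)) ℏ = 2√3 ℏ.
The smallest angle corresponds to the largest L_z, i.e. m_l = l = 3, giving L_z = 3ℏ.
cos θ_min = 3/√12, so θ_min ≈ 30.00°.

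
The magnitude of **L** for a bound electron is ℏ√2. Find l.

|L| = ℏ√(l(l+1)), so l(l+1) = 2.
The positive root is l = 1.

l = 1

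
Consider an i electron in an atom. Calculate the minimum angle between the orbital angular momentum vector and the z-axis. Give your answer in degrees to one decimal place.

θ_min ≈ 22.2°

I corresponds to l = 6.
|L| = √(l(l+1)) ℏ = √42 ℏ.
The smallest angle corresponds to the largest L_z, i.e. m_l = l = 6, giving L_z = 6ℏ.
cos θ_min = 6/√42, so θ_min ≈ 22.2°.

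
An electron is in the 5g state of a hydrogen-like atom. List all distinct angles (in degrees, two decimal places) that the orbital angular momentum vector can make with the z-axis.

θ ∈ {26.57°, 47.87°, 63.43°, 77.08°, 90.00°, 102.92°, 116.57°, 132.13°, 153.43°}

The 5g subshell has l = 4.
|L| = ℏ√(l(l+1)) = 2√5 ℏ.
cos θ = m_l/√20 for each m_l ∈ {-4, -3, -2, -1, 0, 1, 2, 3, 4}.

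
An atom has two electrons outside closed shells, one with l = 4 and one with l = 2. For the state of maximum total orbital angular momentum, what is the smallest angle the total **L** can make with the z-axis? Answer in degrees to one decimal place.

The total orbital quantum number L ranges from |l₁ − l₂| to l₁ + l₂ in integer steps.
So L can be 2, 3, 4, 5, 6.
The maximum is L = 6, with |L_tot| = ℏ√(6·7) = √42 ℏ.
The minimum angle with z is arccos(6/√42) ≈ 22.2°.

θ_min ≈ 22.2°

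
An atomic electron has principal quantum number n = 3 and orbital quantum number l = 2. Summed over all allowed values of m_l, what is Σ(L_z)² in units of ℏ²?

m_l runs from −2 to 2, i.e. {-2, -1, 0, 1, 2}.
Summing m² from −2 to 2: Σ m_l² = 10.

Σ(L_z)² = 10 ℏ²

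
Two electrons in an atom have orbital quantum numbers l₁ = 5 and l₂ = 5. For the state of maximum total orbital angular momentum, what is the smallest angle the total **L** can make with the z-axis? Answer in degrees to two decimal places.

L runs from |5 − 5| = 0 to 5 + 5 = 10.
L ∈ {0, 1, 2, 3, 4, 5, 6, 7, 8, 9, 10}.
The maximum is L = 10, with |L_tot| = ℏ√(10·11) = √110 ℏ.
The minimum angle with z is arccos(10/√110) ≈ 17.55°.

θ_min ≈ 17.55°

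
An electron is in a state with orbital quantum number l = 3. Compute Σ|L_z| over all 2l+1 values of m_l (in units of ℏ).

m_l runs from −3 to 3, i.e. {-3, -2, -1, 0, 1, 2, 3}.
Σ|m_l| = l(l+1) = 12.

Σ|L_z| = 12 ℏ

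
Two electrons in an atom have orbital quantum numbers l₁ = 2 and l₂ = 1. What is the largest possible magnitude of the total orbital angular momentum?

|L_tot|_max = 2√3 ℏ ≈ 3.464ℏ

L runs from |2 − 1| = 1 to 2 + 1 = 3.
Allowed values: L = 1, 2, 3.
The largest magnitude corresponds to L = 3: |L_tot| = ℏ√(3·4) = 2√3 ℏ.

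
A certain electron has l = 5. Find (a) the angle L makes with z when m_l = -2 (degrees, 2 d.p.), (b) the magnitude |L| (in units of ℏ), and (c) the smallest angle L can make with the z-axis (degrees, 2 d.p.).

θ(m_l=-2) ≈ 111.42°; |L| = √30 ℏ ≈ 5.477ℏ; θ_min ≈ 24.09°

For m_l = -2: cos θ = -2/√30, θ ≈ 111.42°.
|L| = ℏ√(5·6) = √30 ℏ ≈ 5.477ℏ.
cos θ_min = 5/√30, so θ_min ≈ 24.09°.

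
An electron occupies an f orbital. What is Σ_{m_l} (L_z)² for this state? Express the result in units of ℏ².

For an f orbital, l = 3.
The allowed m_l values are -3, -2, -1, 0, 1, 2, 3.
Σ m_l² = 2·(1 + 4 + 9) = 28.

Σ(L_z)² = 28 ℏ²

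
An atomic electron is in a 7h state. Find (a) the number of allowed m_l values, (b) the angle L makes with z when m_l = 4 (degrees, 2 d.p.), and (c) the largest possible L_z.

11 values; θ(m_l=4) ≈ 43.09°; L_z,max = 5ℏ

7h means n = 7, l = 5.
There are 2l+1 = 11 values of m_l.
For m_l = 4: cos θ = 4/√30, θ ≈ 43.09°.
L_z,max = lℏ = 5ℏ.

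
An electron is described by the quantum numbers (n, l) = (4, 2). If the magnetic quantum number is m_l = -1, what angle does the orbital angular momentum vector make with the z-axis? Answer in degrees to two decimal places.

θ ≈ 114.09°

|L| = ℏ√(l(l+1)) = √6 ℏ.
L_z = m_l ℏ = −1ℏ.
cos θ = L_z/|L| = -1/√6, so θ ≈ 114.09°.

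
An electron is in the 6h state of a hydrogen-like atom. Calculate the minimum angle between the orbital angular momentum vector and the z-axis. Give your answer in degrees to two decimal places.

θ_min ≈ 24.09°

6h means n = 6, l = 5.
|L| = ℏ√(l(l+1)) = √30 ℏ.
The smallest angle corresponds to the largest L_z, i.e. m_l = l = 5, giving L_z = 5ℏ.
cos θ_min = 5/√30, so θ_min ≈ 24.09°.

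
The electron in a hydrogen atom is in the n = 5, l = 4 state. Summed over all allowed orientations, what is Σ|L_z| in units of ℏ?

Σ|L_z| = 20 ℏ

m_l runs from −4 to 4, i.e. {-4, -3, -2, -1, 0, 1, 2, 3, 4}.
Σ|m_l| = l(l+1) = 20.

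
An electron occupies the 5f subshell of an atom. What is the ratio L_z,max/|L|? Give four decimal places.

The 5f subshell has l = 3.
|L| = 2√3 ℏ ≈ 3.4641ℏ, while L_z,max = lℏ = 3ℏ.
L_z,max/|L| = 3/√12 = 0.8660.

L_z,max/|L| = 0.8660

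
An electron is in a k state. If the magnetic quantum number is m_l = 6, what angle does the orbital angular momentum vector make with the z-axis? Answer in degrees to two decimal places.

A k state has l = 7.
|L| = ℏ√(l(l+1)) = 2√14 ℏ.
L_z = m_l ℏ = 6ℏ.
cos θ = L_z/|L| = 6/√56, so θ ≈ 36.70°.

θ ≈ 36.70°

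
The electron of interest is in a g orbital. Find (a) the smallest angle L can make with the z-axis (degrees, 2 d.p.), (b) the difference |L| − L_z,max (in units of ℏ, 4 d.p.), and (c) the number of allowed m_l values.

θ_min ≈ 26.57°; |L|−L_z,max ≈ 0.4721ℏ; 9 values

For a g orbital, l = 4.
cos θ_min = 4/√20, so θ_min ≈ 26.57°.
|L| − L_z,max = (2√5 − 4)ℏ ≈ 0.4721ℏ.
There are 2l+1 = 9 values of m_l.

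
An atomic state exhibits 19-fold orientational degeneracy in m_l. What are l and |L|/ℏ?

l = 9, |L| = 3√10 ℏ ≈ 9.487ℏ

2l + 1 = 19 ⇒ l = 9.
Then |L| = √(l(l+1)) ℏ = 3√10 ℏ.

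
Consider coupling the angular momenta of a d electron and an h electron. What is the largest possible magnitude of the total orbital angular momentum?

|L_tot|_max = 2√14 ℏ ≈ 7.483ℏ

Angular momentum addition gives L = |l₁ − l₂|, …, l₁ + l₂.
So L can be 3, 4, 5, 6, 7.
The largest magnitude corresponds to L = 7: |L_tot| = ℏ√(7·8) = 2√14 ℏ.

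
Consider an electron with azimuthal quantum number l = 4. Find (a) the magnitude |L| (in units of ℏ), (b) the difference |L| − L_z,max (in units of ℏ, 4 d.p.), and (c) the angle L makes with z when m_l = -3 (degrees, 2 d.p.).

|L| = ℏ√(4·5) = 2√5 ℏ ≈ 4.472ℏ.
|L| − L_z,max = (2√5 − 4)ℏ ≈ 0.4721ℏ.
For m_l = -3: cos θ = -3/√20, θ ≈ 132.13°.

|L| = 2√5 ℏ ≈ 4.472ℏ; |L|−L_z,max ≈ 0.4721ℏ; θ(m_l=-3) ≈ 132.13°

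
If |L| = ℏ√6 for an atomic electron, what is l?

l = 2

|L| = ℏ√(l(l+1)), so l(l+1) = 6.
The positive root is l = 2.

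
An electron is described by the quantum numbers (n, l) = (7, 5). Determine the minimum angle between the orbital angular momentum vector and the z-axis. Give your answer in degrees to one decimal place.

θ_min ≈ 24.1°

|L| = ℏ√(l(l+1)) = √30 ℏ.
The smallest angle corresponds to the largest L_z, i.e. m_l = l = 5, giving L_z = 5ℏ.
cos θ_min = 5/√30, so θ_min ≈ 24.1°.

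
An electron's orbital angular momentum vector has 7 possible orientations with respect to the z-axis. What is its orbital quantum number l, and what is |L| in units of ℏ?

l = 3, |L| = 2√3 ℏ ≈ 3.464ℏ

2l + 1 = 7 ⇒ l = 3.
Then |L| = √(l(l+1)) ℏ = 2√3 ℏ.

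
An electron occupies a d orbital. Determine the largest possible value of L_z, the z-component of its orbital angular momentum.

L_z,max = 2ℏ

A d state has l = 2.
L_z = m_l ℏ with m_l ∈ {−2, …, 2}; the maximum is m_l = 2.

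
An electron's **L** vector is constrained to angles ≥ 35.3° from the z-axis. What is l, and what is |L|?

cos²θ_min = l/(l+1) = 0.6661.
Solving: l = 2.
Then |L| = ℏ√(2·3) = √6 ℏ.

l = 2, |L| = √6 ℏ ≈ 2.449ℏ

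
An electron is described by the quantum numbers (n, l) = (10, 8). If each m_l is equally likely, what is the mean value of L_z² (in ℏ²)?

m_l runs from −8 to 8, i.e. {-8, -7, -6, -5, -4, -3, -2, -1, 0, 1, 2, 3, 4, 5, 6, 7, 8}.
⟨L_z²⟩ = ℏ²·(Σ m_l²)/(2l+1) = ℏ²·408/17 = 24ℏ².

⟨L_z²⟩ = 24 ℏ²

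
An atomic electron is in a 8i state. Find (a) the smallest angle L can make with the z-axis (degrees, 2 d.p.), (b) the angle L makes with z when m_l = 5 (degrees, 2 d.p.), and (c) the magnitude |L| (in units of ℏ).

The 8i subshell has l = 6.
cos θ_min = 6/√42, so θ_min ≈ 22.21°.
For m_l = 5: cos θ = 5/√42, θ ≈ 39.51°.
|L| = ℏ√(6·7) = √42 ℏ ≈ 6.481ℏ.

θ_min ≈ 22.21°; θ(m_l=5) ≈ 39.51°; |L| = √42 ℏ ≈ 6.481ℏ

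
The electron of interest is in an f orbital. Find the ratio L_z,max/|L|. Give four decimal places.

L_z,max/|L| = 0.8660

F corresponds to l = 3.
|L| = 2√3 ℏ ≈ 3.4641ℏ, while L_z,max = lℏ = 3ℏ.
L_z,max/|L| = 3/√12 = 0.8660.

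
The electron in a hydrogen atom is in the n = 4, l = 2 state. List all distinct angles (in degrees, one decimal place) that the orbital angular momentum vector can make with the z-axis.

θ ∈ {35.3°, 65.9°, 90.0°, 114.1°, 144.7°}

|L| = ℏ√(l(l+1)) = √6 ℏ.
cos θ = m_l/√6 for each m_l ∈ {-2, -1, 0, 1, 2}.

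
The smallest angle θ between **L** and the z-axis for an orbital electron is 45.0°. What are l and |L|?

l = 1, |L| = √2 ℏ ≈ 1.414ℏ

At minimum angle, m_l = l, so cos θ = l/√(l(l+1)); cos²θ = l/(l+1) = 0.5000.
l = cos²θ/sin²θ ≈ 1.
Then |L| = ℏ√(1·2) = √2 ℏ.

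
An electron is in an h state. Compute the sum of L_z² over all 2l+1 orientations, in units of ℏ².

For an h orbital, l = 5.
The allowed m_l values are -5, -4, -3, -2, -1, 0, 1, 2, 3, 4, 5.
Summing m² from −5 to 5: Σ m_l² = 110.

Σ(L_z)² = 110 ℏ²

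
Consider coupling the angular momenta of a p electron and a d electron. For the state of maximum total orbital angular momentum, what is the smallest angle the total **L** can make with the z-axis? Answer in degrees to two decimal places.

The total orbital quantum number L ranges from |l₁ − l₂| to l₁ + l₂ in integer steps.
L ∈ {1, 2, 3}.
The maximum is L = 3, with |L_tot| = ℏ√(3·4) = 2√3 ℏ.
The minimum angle with z is arccos(3/√12) ≈ 30.00°.

θ_min ≈ 30.00°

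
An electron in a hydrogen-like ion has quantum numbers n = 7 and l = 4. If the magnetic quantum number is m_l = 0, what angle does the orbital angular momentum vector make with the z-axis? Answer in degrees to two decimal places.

|L|² = l(l+1)ℏ² = 20ℏ², so |L| = 2√5 ℏ.
L_z = m_l ℏ = 0ℏ.
cos θ = L_z/|L| = 0/√20, so θ ≈ 90.00°.

θ ≈ 90.00°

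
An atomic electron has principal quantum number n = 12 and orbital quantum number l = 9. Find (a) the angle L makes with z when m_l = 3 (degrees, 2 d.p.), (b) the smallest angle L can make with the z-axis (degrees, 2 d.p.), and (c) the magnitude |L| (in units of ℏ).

θ(m_l=3) ≈ 71.57°; θ_min ≈ 18.43°; |L| = 3√10 ℏ ≈ 9.487ℏ

For m_l = 3: cos θ = 3/√90, θ ≈ 71.57°.
cos θ_min = 9/√90, so θ_min ≈ 18.43°.
|L| = ℏ√(9·10) = 3√10 ℏ ≈ 9.487ℏ.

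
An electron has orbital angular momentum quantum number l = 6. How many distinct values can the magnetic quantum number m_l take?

13

The number of m_l values is 2l + 1 = 2·6 + 1 = 13.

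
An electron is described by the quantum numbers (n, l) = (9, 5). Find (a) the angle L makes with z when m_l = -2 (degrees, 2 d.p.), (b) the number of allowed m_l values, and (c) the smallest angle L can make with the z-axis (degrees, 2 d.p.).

θ(m_l=-2) ≈ 111.42°; 11 values; θ_min ≈ 24.09°

For m_l = -2: cos θ = -2/√30, θ ≈ 111.42°.
There are 2l+1 = 11 values of m_l.
cos θ_min = 5/√30, so θ_min ≈ 24.09°.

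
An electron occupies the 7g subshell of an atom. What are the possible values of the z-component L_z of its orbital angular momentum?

7g means n = 7, l = 4.
L_z = m_l ℏ with m_l ranging from −l to +l in integer steps.
For l = 4: m_l ∈ {-4, -3, -2, -1, 0, 1, 2, 3, 4}.

L_z ∈ {−4ℏ, −3ℏ, −2ℏ, −ℏ, 0, ℏ, 2ℏ, 3ℏ, 4ℏ}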